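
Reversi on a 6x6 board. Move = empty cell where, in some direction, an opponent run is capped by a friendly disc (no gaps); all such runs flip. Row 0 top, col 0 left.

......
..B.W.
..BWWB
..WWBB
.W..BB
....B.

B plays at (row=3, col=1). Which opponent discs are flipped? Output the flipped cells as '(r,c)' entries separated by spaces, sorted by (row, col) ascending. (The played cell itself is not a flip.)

Dir NW: first cell '.' (not opp) -> no flip
Dir N: first cell '.' (not opp) -> no flip
Dir NE: first cell 'B' (not opp) -> no flip
Dir W: first cell '.' (not opp) -> no flip
Dir E: opp run (3,2) (3,3) capped by B -> flip
Dir SW: first cell '.' (not opp) -> no flip
Dir S: opp run (4,1), next='.' -> no flip
Dir SE: first cell '.' (not opp) -> no flip

Answer: (3,2) (3,3)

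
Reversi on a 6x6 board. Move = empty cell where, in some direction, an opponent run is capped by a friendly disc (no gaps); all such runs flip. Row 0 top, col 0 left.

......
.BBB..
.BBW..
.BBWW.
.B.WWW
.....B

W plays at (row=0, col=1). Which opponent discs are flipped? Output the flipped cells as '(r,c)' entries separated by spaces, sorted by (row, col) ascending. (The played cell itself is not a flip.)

Dir NW: edge -> no flip
Dir N: edge -> no flip
Dir NE: edge -> no flip
Dir W: first cell '.' (not opp) -> no flip
Dir E: first cell '.' (not opp) -> no flip
Dir SW: first cell '.' (not opp) -> no flip
Dir S: opp run (1,1) (2,1) (3,1) (4,1), next='.' -> no flip
Dir SE: opp run (1,2) capped by W -> flip

Answer: (1,2)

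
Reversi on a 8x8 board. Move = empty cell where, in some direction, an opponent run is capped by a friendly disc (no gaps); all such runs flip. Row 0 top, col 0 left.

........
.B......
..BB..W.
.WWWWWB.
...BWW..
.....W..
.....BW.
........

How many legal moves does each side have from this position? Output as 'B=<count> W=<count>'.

Answer: B=12 W=13

Derivation:
-- B to move --
(1,5): no bracket -> illegal
(1,6): flips 1 -> legal
(1,7): no bracket -> illegal
(2,0): no bracket -> illegal
(2,1): flips 1 -> legal
(2,4): no bracket -> illegal
(2,5): flips 4 -> legal
(2,7): no bracket -> illegal
(3,0): flips 5 -> legal
(3,7): no bracket -> illegal
(4,0): flips 1 -> legal
(4,1): flips 1 -> legal
(4,2): flips 1 -> legal
(4,6): flips 2 -> legal
(5,3): no bracket -> illegal
(5,4): flips 1 -> legal
(5,6): flips 2 -> legal
(5,7): no bracket -> illegal
(6,4): no bracket -> illegal
(6,7): flips 1 -> legal
(7,5): no bracket -> illegal
(7,6): no bracket -> illegal
(7,7): flips 4 -> legal
B mobility = 12
-- W to move --
(0,0): flips 2 -> legal
(0,1): no bracket -> illegal
(0,2): no bracket -> illegal
(1,0): no bracket -> illegal
(1,2): flips 2 -> legal
(1,3): flips 2 -> legal
(1,4): flips 1 -> legal
(2,0): no bracket -> illegal
(2,1): no bracket -> illegal
(2,4): no bracket -> illegal
(2,5): no bracket -> illegal
(2,7): flips 1 -> legal
(3,7): flips 1 -> legal
(4,2): flips 1 -> legal
(4,6): flips 1 -> legal
(4,7): no bracket -> illegal
(5,2): flips 1 -> legal
(5,3): flips 1 -> legal
(5,4): flips 1 -> legal
(5,6): no bracket -> illegal
(6,4): flips 1 -> legal
(7,4): no bracket -> illegal
(7,5): flips 1 -> legal
(7,6): no bracket -> illegal
W mobility = 13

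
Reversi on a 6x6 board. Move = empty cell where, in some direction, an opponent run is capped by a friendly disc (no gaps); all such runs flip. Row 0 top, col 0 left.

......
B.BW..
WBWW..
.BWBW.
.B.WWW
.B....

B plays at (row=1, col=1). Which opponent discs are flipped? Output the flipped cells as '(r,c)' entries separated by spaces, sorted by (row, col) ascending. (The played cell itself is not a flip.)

Answer: (2,2)

Derivation:
Dir NW: first cell '.' (not opp) -> no flip
Dir N: first cell '.' (not opp) -> no flip
Dir NE: first cell '.' (not opp) -> no flip
Dir W: first cell 'B' (not opp) -> no flip
Dir E: first cell 'B' (not opp) -> no flip
Dir SW: opp run (2,0), next=edge -> no flip
Dir S: first cell 'B' (not opp) -> no flip
Dir SE: opp run (2,2) capped by B -> flip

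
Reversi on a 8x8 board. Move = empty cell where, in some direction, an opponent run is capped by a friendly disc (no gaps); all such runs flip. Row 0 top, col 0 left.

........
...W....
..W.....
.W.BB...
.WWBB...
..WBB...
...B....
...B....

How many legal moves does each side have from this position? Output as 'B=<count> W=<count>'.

Answer: B=6 W=6

Derivation:
-- B to move --
(0,2): no bracket -> illegal
(0,3): no bracket -> illegal
(0,4): no bracket -> illegal
(1,1): flips 1 -> legal
(1,2): no bracket -> illegal
(1,4): no bracket -> illegal
(2,0): flips 2 -> legal
(2,1): no bracket -> illegal
(2,3): no bracket -> illegal
(2,4): no bracket -> illegal
(3,0): flips 2 -> legal
(3,2): no bracket -> illegal
(4,0): flips 2 -> legal
(5,0): no bracket -> illegal
(5,1): flips 2 -> legal
(6,1): flips 1 -> legal
(6,2): no bracket -> illegal
B mobility = 6
-- W to move --
(2,3): no bracket -> illegal
(2,4): flips 1 -> legal
(2,5): flips 2 -> legal
(3,2): no bracket -> illegal
(3,5): no bracket -> illegal
(4,5): flips 2 -> legal
(5,5): flips 4 -> legal
(6,2): no bracket -> illegal
(6,4): flips 1 -> legal
(6,5): no bracket -> illegal
(7,2): no bracket -> illegal
(7,4): flips 1 -> legal
W mobility = 6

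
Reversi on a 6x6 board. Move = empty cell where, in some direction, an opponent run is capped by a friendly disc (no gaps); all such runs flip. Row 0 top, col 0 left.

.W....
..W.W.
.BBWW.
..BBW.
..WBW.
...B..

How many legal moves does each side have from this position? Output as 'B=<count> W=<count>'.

-- B to move --
(0,0): no bracket -> illegal
(0,2): flips 1 -> legal
(0,3): flips 1 -> legal
(0,4): no bracket -> illegal
(0,5): flips 2 -> legal
(1,0): no bracket -> illegal
(1,1): no bracket -> illegal
(1,3): flips 1 -> legal
(1,5): flips 1 -> legal
(2,5): flips 3 -> legal
(3,1): flips 1 -> legal
(3,5): flips 2 -> legal
(4,1): flips 1 -> legal
(4,5): flips 1 -> legal
(5,1): flips 1 -> legal
(5,2): flips 1 -> legal
(5,4): no bracket -> illegal
(5,5): flips 1 -> legal
B mobility = 13
-- W to move --
(1,0): no bracket -> illegal
(1,1): flips 2 -> legal
(1,3): no bracket -> illegal
(2,0): flips 2 -> legal
(3,0): flips 1 -> legal
(3,1): flips 2 -> legal
(4,1): flips 1 -> legal
(5,2): flips 1 -> legal
(5,4): no bracket -> illegal
W mobility = 6

Answer: B=13 W=6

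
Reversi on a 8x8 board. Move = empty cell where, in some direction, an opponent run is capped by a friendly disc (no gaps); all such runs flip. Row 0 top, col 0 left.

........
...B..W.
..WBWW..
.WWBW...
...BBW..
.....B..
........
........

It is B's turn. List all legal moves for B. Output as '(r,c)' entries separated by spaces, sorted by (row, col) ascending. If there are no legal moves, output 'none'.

Answer: (0,7) (1,1) (1,4) (1,5) (2,1) (2,6) (3,0) (3,5) (4,0) (4,1) (4,6) (5,6)

Derivation:
(0,5): no bracket -> illegal
(0,6): no bracket -> illegal
(0,7): flips 3 -> legal
(1,1): flips 1 -> legal
(1,2): no bracket -> illegal
(1,4): flips 2 -> legal
(1,5): flips 1 -> legal
(1,7): no bracket -> illegal
(2,0): no bracket -> illegal
(2,1): flips 2 -> legal
(2,6): flips 2 -> legal
(2,7): no bracket -> illegal
(3,0): flips 2 -> legal
(3,5): flips 3 -> legal
(3,6): no bracket -> illegal
(4,0): flips 2 -> legal
(4,1): flips 1 -> legal
(4,2): no bracket -> illegal
(4,6): flips 1 -> legal
(5,4): no bracket -> illegal
(5,6): flips 2 -> legal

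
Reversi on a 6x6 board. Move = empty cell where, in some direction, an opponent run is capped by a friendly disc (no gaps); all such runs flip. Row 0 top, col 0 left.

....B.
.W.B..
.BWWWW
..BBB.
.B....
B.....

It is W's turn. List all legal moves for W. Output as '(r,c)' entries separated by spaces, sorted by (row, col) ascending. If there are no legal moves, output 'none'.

Answer: (0,2) (0,3) (2,0) (3,1) (4,2) (4,3) (4,4) (4,5)

Derivation:
(0,2): flips 1 -> legal
(0,3): flips 1 -> legal
(0,5): no bracket -> illegal
(1,0): no bracket -> illegal
(1,2): no bracket -> illegal
(1,4): no bracket -> illegal
(1,5): no bracket -> illegal
(2,0): flips 1 -> legal
(3,0): no bracket -> illegal
(3,1): flips 1 -> legal
(3,5): no bracket -> illegal
(4,0): no bracket -> illegal
(4,2): flips 2 -> legal
(4,3): flips 2 -> legal
(4,4): flips 2 -> legal
(4,5): flips 1 -> legal
(5,1): no bracket -> illegal
(5,2): no bracket -> illegal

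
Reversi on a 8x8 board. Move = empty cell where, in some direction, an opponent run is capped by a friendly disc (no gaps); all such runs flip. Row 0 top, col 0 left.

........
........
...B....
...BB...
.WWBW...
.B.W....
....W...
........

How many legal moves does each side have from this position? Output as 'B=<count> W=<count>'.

Answer: B=6 W=5

Derivation:
-- B to move --
(3,0): no bracket -> illegal
(3,1): flips 1 -> legal
(3,2): no bracket -> illegal
(3,5): no bracket -> illegal
(4,0): flips 2 -> legal
(4,5): flips 1 -> legal
(5,0): no bracket -> illegal
(5,2): no bracket -> illegal
(5,4): flips 1 -> legal
(5,5): flips 1 -> legal
(6,2): no bracket -> illegal
(6,3): flips 1 -> legal
(6,5): no bracket -> illegal
(7,3): no bracket -> illegal
(7,4): no bracket -> illegal
(7,5): no bracket -> illegal
B mobility = 6
-- W to move --
(1,2): no bracket -> illegal
(1,3): flips 3 -> legal
(1,4): no bracket -> illegal
(2,2): flips 1 -> legal
(2,4): flips 2 -> legal
(2,5): no bracket -> illegal
(3,2): no bracket -> illegal
(3,5): no bracket -> illegal
(4,0): no bracket -> illegal
(4,5): no bracket -> illegal
(5,0): no bracket -> illegal
(5,2): no bracket -> illegal
(5,4): no bracket -> illegal
(6,0): flips 1 -> legal
(6,1): flips 1 -> legal
(6,2): no bracket -> illegal
W mobility = 5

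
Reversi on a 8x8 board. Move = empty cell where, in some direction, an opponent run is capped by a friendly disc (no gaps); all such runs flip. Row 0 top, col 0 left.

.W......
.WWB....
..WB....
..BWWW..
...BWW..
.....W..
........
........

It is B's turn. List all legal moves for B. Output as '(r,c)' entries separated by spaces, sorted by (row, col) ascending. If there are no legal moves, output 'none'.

Answer: (0,2) (1,0) (2,1) (2,5) (3,1) (3,6) (4,6) (5,6)

Derivation:
(0,0): no bracket -> illegal
(0,2): flips 2 -> legal
(0,3): no bracket -> illegal
(1,0): flips 2 -> legal
(2,0): no bracket -> illegal
(2,1): flips 1 -> legal
(2,4): no bracket -> illegal
(2,5): flips 1 -> legal
(2,6): no bracket -> illegal
(3,1): flips 1 -> legal
(3,6): flips 3 -> legal
(4,2): no bracket -> illegal
(4,6): flips 2 -> legal
(5,3): no bracket -> illegal
(5,4): no bracket -> illegal
(5,6): flips 2 -> legal
(6,4): no bracket -> illegal
(6,5): no bracket -> illegal
(6,6): no bracket -> illegal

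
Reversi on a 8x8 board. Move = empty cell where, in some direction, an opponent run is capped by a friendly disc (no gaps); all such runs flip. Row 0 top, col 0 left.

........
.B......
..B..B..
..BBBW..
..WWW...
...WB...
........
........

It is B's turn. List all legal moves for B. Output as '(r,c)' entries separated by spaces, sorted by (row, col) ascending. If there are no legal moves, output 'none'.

(2,4): no bracket -> illegal
(2,6): no bracket -> illegal
(3,1): no bracket -> illegal
(3,6): flips 1 -> legal
(4,1): no bracket -> illegal
(4,5): flips 1 -> legal
(4,6): no bracket -> illegal
(5,1): flips 1 -> legal
(5,2): flips 3 -> legal
(5,5): flips 1 -> legal
(6,2): no bracket -> illegal
(6,3): flips 2 -> legal
(6,4): no bracket -> illegal

Answer: (3,6) (4,5) (5,1) (5,2) (5,5) (6,3)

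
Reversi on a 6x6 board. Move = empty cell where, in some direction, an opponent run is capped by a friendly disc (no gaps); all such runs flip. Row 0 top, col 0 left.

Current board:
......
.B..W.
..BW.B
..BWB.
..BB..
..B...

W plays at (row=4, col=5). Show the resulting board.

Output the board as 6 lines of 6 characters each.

Answer: ......
.B..W.
..BW.B
..BWW.
..BB.W
..B...

Derivation:
Place W at (4,5); scan 8 dirs for brackets.
Dir NW: opp run (3,4) capped by W -> flip
Dir N: first cell '.' (not opp) -> no flip
Dir NE: edge -> no flip
Dir W: first cell '.' (not opp) -> no flip
Dir E: edge -> no flip
Dir SW: first cell '.' (not opp) -> no flip
Dir S: first cell '.' (not opp) -> no flip
Dir SE: edge -> no flip
All flips: (3,4)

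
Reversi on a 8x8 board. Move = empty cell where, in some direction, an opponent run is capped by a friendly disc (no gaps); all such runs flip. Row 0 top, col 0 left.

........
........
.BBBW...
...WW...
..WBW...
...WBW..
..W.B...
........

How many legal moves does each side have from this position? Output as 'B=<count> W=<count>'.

Answer: B=10 W=8

Derivation:
-- B to move --
(1,3): no bracket -> illegal
(1,4): flips 3 -> legal
(1,5): no bracket -> illegal
(2,5): flips 2 -> legal
(3,1): flips 2 -> legal
(3,2): no bracket -> illegal
(3,5): no bracket -> illegal
(4,1): flips 1 -> legal
(4,5): flips 2 -> legal
(4,6): flips 1 -> legal
(5,1): no bracket -> illegal
(5,2): flips 1 -> legal
(5,6): flips 1 -> legal
(6,1): no bracket -> illegal
(6,3): flips 1 -> legal
(6,5): no bracket -> illegal
(6,6): flips 3 -> legal
(7,1): no bracket -> illegal
(7,2): no bracket -> illegal
(7,3): no bracket -> illegal
B mobility = 10
-- W to move --
(1,0): no bracket -> illegal
(1,1): flips 1 -> legal
(1,2): flips 1 -> legal
(1,3): flips 1 -> legal
(1,4): no bracket -> illegal
(2,0): flips 3 -> legal
(3,0): no bracket -> illegal
(3,1): no bracket -> illegal
(3,2): no bracket -> illegal
(4,5): no bracket -> illegal
(5,2): flips 1 -> legal
(6,3): no bracket -> illegal
(6,5): no bracket -> illegal
(7,3): flips 1 -> legal
(7,4): flips 2 -> legal
(7,5): flips 1 -> legal
W mobility = 8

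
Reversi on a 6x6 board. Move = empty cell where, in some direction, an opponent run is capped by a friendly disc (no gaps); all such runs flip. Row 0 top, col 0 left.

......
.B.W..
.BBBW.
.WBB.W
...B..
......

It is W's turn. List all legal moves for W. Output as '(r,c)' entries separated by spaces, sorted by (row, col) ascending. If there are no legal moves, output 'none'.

Answer: (0,1) (2,0) (3,4) (4,2) (5,3)

Derivation:
(0,0): no bracket -> illegal
(0,1): flips 2 -> legal
(0,2): no bracket -> illegal
(1,0): no bracket -> illegal
(1,2): no bracket -> illegal
(1,4): no bracket -> illegal
(2,0): flips 3 -> legal
(3,0): no bracket -> illegal
(3,4): flips 2 -> legal
(4,1): no bracket -> illegal
(4,2): flips 1 -> legal
(4,4): no bracket -> illegal
(5,2): no bracket -> illegal
(5,3): flips 3 -> legal
(5,4): no bracket -> illegal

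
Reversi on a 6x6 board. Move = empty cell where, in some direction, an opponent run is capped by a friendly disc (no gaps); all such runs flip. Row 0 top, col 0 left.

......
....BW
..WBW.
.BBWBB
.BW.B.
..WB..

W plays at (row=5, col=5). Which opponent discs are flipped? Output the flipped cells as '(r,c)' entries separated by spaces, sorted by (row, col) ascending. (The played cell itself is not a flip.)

Answer: (4,4)

Derivation:
Dir NW: opp run (4,4) capped by W -> flip
Dir N: first cell '.' (not opp) -> no flip
Dir NE: edge -> no flip
Dir W: first cell '.' (not opp) -> no flip
Dir E: edge -> no flip
Dir SW: edge -> no flip
Dir S: edge -> no flip
Dir SE: edge -> no flip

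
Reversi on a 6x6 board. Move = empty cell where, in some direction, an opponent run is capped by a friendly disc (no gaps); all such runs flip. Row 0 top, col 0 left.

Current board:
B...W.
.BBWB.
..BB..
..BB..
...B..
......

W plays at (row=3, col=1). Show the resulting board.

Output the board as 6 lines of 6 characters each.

Place W at (3,1); scan 8 dirs for brackets.
Dir NW: first cell '.' (not opp) -> no flip
Dir N: first cell '.' (not opp) -> no flip
Dir NE: opp run (2,2) capped by W -> flip
Dir W: first cell '.' (not opp) -> no flip
Dir E: opp run (3,2) (3,3), next='.' -> no flip
Dir SW: first cell '.' (not opp) -> no flip
Dir S: first cell '.' (not opp) -> no flip
Dir SE: first cell '.' (not opp) -> no flip
All flips: (2,2)

Answer: B...W.
.BBWB.
..WB..
.WBB..
...B..
......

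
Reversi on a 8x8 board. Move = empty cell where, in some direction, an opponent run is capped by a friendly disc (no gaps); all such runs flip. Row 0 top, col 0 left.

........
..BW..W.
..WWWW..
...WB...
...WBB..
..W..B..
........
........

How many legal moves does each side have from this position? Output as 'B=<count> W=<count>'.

Answer: B=6 W=8

Derivation:
-- B to move --
(0,2): no bracket -> illegal
(0,3): no bracket -> illegal
(0,4): no bracket -> illegal
(0,5): no bracket -> illegal
(0,6): no bracket -> illegal
(0,7): flips 2 -> legal
(1,1): flips 2 -> legal
(1,4): flips 2 -> legal
(1,5): no bracket -> illegal
(1,7): no bracket -> illegal
(2,1): no bracket -> illegal
(2,6): no bracket -> illegal
(2,7): no bracket -> illegal
(3,1): no bracket -> illegal
(3,2): flips 2 -> legal
(3,5): no bracket -> illegal
(3,6): no bracket -> illegal
(4,1): no bracket -> illegal
(4,2): flips 1 -> legal
(5,1): no bracket -> illegal
(5,3): no bracket -> illegal
(5,4): no bracket -> illegal
(6,1): flips 2 -> legal
(6,2): no bracket -> illegal
(6,3): no bracket -> illegal
B mobility = 6
-- W to move --
(0,1): flips 1 -> legal
(0,2): flips 1 -> legal
(0,3): no bracket -> illegal
(1,1): flips 1 -> legal
(2,1): no bracket -> illegal
(3,5): flips 1 -> legal
(3,6): no bracket -> illegal
(4,6): flips 2 -> legal
(5,3): no bracket -> illegal
(5,4): flips 2 -> legal
(5,6): flips 2 -> legal
(6,4): no bracket -> illegal
(6,5): no bracket -> illegal
(6,6): flips 2 -> legal
W mobility = 8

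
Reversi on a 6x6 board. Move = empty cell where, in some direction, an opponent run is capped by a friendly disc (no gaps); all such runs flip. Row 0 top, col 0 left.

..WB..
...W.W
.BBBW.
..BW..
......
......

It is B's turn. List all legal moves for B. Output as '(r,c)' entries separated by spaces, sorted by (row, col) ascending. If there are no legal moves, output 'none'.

Answer: (0,1) (0,4) (2,5) (3,4) (4,3) (4,4)

Derivation:
(0,1): flips 1 -> legal
(0,4): flips 1 -> legal
(0,5): no bracket -> illegal
(1,1): no bracket -> illegal
(1,2): no bracket -> illegal
(1,4): no bracket -> illegal
(2,5): flips 1 -> legal
(3,4): flips 1 -> legal
(3,5): no bracket -> illegal
(4,2): no bracket -> illegal
(4,3): flips 1 -> legal
(4,4): flips 1 -> legal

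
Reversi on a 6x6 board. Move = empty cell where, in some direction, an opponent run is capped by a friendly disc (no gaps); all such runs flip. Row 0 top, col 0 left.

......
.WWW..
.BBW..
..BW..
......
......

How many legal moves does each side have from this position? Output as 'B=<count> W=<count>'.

Answer: B=9 W=5

Derivation:
-- B to move --
(0,0): flips 1 -> legal
(0,1): flips 1 -> legal
(0,2): flips 1 -> legal
(0,3): flips 1 -> legal
(0,4): flips 1 -> legal
(1,0): no bracket -> illegal
(1,4): flips 1 -> legal
(2,0): no bracket -> illegal
(2,4): flips 1 -> legal
(3,4): flips 1 -> legal
(4,2): no bracket -> illegal
(4,3): no bracket -> illegal
(4,4): flips 1 -> legal
B mobility = 9
-- W to move --
(1,0): no bracket -> illegal
(2,0): flips 2 -> legal
(3,0): flips 1 -> legal
(3,1): flips 3 -> legal
(4,1): flips 1 -> legal
(4,2): flips 2 -> legal
(4,3): no bracket -> illegal
W mobility = 5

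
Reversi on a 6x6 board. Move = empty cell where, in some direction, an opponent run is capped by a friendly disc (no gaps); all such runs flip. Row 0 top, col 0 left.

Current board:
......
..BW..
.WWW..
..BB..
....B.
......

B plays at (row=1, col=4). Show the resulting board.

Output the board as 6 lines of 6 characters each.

Place B at (1,4); scan 8 dirs for brackets.
Dir NW: first cell '.' (not opp) -> no flip
Dir N: first cell '.' (not opp) -> no flip
Dir NE: first cell '.' (not opp) -> no flip
Dir W: opp run (1,3) capped by B -> flip
Dir E: first cell '.' (not opp) -> no flip
Dir SW: opp run (2,3) capped by B -> flip
Dir S: first cell '.' (not opp) -> no flip
Dir SE: first cell '.' (not opp) -> no flip
All flips: (1,3) (2,3)

Answer: ......
..BBB.
.WWB..
..BB..
....B.
......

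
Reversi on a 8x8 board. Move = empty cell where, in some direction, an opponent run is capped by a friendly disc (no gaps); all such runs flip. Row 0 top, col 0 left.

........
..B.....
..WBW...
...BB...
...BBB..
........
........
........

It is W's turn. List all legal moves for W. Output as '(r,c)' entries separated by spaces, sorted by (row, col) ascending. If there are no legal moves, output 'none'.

(0,1): no bracket -> illegal
(0,2): flips 1 -> legal
(0,3): no bracket -> illegal
(1,1): no bracket -> illegal
(1,3): no bracket -> illegal
(1,4): no bracket -> illegal
(2,1): no bracket -> illegal
(2,5): no bracket -> illegal
(3,2): no bracket -> illegal
(3,5): no bracket -> illegal
(3,6): no bracket -> illegal
(4,2): flips 1 -> legal
(4,6): no bracket -> illegal
(5,2): no bracket -> illegal
(5,3): no bracket -> illegal
(5,4): flips 2 -> legal
(5,5): flips 2 -> legal
(5,6): no bracket -> illegal

Answer: (0,2) (4,2) (5,4) (5,5)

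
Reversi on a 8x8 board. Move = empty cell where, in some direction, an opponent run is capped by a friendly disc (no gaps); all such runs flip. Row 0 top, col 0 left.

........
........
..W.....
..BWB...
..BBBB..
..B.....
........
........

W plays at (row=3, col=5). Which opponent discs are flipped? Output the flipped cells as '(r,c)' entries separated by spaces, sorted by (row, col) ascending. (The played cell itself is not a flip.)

Dir NW: first cell '.' (not opp) -> no flip
Dir N: first cell '.' (not opp) -> no flip
Dir NE: first cell '.' (not opp) -> no flip
Dir W: opp run (3,4) capped by W -> flip
Dir E: first cell '.' (not opp) -> no flip
Dir SW: opp run (4,4), next='.' -> no flip
Dir S: opp run (4,5), next='.' -> no flip
Dir SE: first cell '.' (not opp) -> no flip

Answer: (3,4)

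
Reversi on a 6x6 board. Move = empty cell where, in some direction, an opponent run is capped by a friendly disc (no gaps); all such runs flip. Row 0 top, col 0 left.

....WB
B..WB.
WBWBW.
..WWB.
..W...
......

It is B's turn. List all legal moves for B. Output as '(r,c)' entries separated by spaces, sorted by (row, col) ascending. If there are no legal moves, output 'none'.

Answer: (0,3) (1,2) (2,5) (3,0) (3,1) (4,1) (4,3)

Derivation:
(0,2): no bracket -> illegal
(0,3): flips 2 -> legal
(1,1): no bracket -> illegal
(1,2): flips 1 -> legal
(1,5): no bracket -> illegal
(2,5): flips 1 -> legal
(3,0): flips 1 -> legal
(3,1): flips 2 -> legal
(3,5): no bracket -> illegal
(4,1): flips 1 -> legal
(4,3): flips 2 -> legal
(4,4): no bracket -> illegal
(5,1): no bracket -> illegal
(5,2): no bracket -> illegal
(5,3): no bracket -> illegal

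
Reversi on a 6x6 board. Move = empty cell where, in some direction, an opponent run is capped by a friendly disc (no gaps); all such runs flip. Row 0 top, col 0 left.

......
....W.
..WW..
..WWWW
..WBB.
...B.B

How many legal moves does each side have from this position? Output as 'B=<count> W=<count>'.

Answer: B=7 W=3

Derivation:
-- B to move --
(0,3): no bracket -> illegal
(0,4): no bracket -> illegal
(0,5): no bracket -> illegal
(1,1): flips 2 -> legal
(1,2): no bracket -> illegal
(1,3): flips 2 -> legal
(1,5): no bracket -> illegal
(2,1): flips 1 -> legal
(2,4): flips 1 -> legal
(2,5): flips 1 -> legal
(3,1): flips 1 -> legal
(4,1): flips 1 -> legal
(4,5): no bracket -> illegal
(5,1): no bracket -> illegal
(5,2): no bracket -> illegal
B mobility = 7
-- W to move --
(4,5): flips 2 -> legal
(5,2): flips 1 -> legal
(5,4): flips 2 -> legal
W mobility = 3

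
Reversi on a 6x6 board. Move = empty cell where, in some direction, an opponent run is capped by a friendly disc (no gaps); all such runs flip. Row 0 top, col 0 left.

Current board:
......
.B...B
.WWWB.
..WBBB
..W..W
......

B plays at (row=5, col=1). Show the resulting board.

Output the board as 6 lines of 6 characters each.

Answer: ......
.B...B
.WWWB.
..WBBB
..B..W
.B....

Derivation:
Place B at (5,1); scan 8 dirs for brackets.
Dir NW: first cell '.' (not opp) -> no flip
Dir N: first cell '.' (not opp) -> no flip
Dir NE: opp run (4,2) capped by B -> flip
Dir W: first cell '.' (not opp) -> no flip
Dir E: first cell '.' (not opp) -> no flip
Dir SW: edge -> no flip
Dir S: edge -> no flip
Dir SE: edge -> no flip
All flips: (4,2)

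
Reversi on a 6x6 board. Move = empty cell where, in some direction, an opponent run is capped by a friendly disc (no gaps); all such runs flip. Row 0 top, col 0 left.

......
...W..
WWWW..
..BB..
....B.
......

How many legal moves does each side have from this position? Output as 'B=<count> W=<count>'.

Answer: B=5 W=4

Derivation:
-- B to move --
(0,2): no bracket -> illegal
(0,3): flips 2 -> legal
(0,4): no bracket -> illegal
(1,0): flips 1 -> legal
(1,1): flips 1 -> legal
(1,2): flips 1 -> legal
(1,4): flips 1 -> legal
(2,4): no bracket -> illegal
(3,0): no bracket -> illegal
(3,1): no bracket -> illegal
(3,4): no bracket -> illegal
B mobility = 5
-- W to move --
(2,4): no bracket -> illegal
(3,1): no bracket -> illegal
(3,4): no bracket -> illegal
(3,5): no bracket -> illegal
(4,1): flips 1 -> legal
(4,2): flips 1 -> legal
(4,3): flips 2 -> legal
(4,5): no bracket -> illegal
(5,3): no bracket -> illegal
(5,4): no bracket -> illegal
(5,5): flips 2 -> legal
W mobility = 4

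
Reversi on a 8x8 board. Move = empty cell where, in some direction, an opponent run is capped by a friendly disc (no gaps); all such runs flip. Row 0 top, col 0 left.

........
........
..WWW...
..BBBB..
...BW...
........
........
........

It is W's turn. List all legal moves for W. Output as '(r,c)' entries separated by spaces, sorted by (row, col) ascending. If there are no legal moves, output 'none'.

Answer: (2,6) (4,1) (4,2) (4,5) (4,6) (5,3)

Derivation:
(2,1): no bracket -> illegal
(2,5): no bracket -> illegal
(2,6): flips 1 -> legal
(3,1): no bracket -> illegal
(3,6): no bracket -> illegal
(4,1): flips 1 -> legal
(4,2): flips 3 -> legal
(4,5): flips 1 -> legal
(4,6): flips 1 -> legal
(5,2): no bracket -> illegal
(5,3): flips 2 -> legal
(5,4): no bracket -> illegal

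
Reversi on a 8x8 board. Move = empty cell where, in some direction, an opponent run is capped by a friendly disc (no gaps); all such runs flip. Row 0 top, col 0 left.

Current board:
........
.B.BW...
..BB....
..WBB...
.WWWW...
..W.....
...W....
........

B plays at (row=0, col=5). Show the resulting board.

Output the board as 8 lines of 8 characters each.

Place B at (0,5); scan 8 dirs for brackets.
Dir NW: edge -> no flip
Dir N: edge -> no flip
Dir NE: edge -> no flip
Dir W: first cell '.' (not opp) -> no flip
Dir E: first cell '.' (not opp) -> no flip
Dir SW: opp run (1,4) capped by B -> flip
Dir S: first cell '.' (not opp) -> no flip
Dir SE: first cell '.' (not opp) -> no flip
All flips: (1,4)

Answer: .....B..
.B.BB...
..BB....
..WBB...
.WWWW...
..W.....
...W....
........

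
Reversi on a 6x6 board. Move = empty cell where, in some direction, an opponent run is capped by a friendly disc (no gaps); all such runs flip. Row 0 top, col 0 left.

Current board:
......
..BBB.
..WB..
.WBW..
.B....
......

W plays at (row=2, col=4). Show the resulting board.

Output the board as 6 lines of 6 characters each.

Place W at (2,4); scan 8 dirs for brackets.
Dir NW: opp run (1,3), next='.' -> no flip
Dir N: opp run (1,4), next='.' -> no flip
Dir NE: first cell '.' (not opp) -> no flip
Dir W: opp run (2,3) capped by W -> flip
Dir E: first cell '.' (not opp) -> no flip
Dir SW: first cell 'W' (not opp) -> no flip
Dir S: first cell '.' (not opp) -> no flip
Dir SE: first cell '.' (not opp) -> no flip
All flips: (2,3)

Answer: ......
..BBB.
..WWW.
.WBW..
.B....
......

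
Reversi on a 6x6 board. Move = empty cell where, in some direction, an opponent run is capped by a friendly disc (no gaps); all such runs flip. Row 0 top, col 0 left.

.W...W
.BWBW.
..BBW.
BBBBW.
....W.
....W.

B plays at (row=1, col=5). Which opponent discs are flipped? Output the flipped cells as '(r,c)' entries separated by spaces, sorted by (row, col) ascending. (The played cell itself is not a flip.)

Dir NW: first cell '.' (not opp) -> no flip
Dir N: opp run (0,5), next=edge -> no flip
Dir NE: edge -> no flip
Dir W: opp run (1,4) capped by B -> flip
Dir E: edge -> no flip
Dir SW: opp run (2,4) capped by B -> flip
Dir S: first cell '.' (not opp) -> no flip
Dir SE: edge -> no flip

Answer: (1,4) (2,4)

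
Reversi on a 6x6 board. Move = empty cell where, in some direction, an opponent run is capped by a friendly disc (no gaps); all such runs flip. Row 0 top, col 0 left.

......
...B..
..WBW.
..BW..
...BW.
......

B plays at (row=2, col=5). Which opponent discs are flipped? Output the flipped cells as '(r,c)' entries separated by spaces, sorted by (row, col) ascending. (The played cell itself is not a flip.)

Dir NW: first cell '.' (not opp) -> no flip
Dir N: first cell '.' (not opp) -> no flip
Dir NE: edge -> no flip
Dir W: opp run (2,4) capped by B -> flip
Dir E: edge -> no flip
Dir SW: first cell '.' (not opp) -> no flip
Dir S: first cell '.' (not opp) -> no flip
Dir SE: edge -> no flip

Answer: (2,4)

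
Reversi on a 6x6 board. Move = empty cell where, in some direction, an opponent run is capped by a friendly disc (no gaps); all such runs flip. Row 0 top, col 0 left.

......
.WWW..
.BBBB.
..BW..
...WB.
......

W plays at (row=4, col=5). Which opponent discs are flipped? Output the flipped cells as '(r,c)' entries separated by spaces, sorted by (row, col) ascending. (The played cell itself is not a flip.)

Dir NW: first cell '.' (not opp) -> no flip
Dir N: first cell '.' (not opp) -> no flip
Dir NE: edge -> no flip
Dir W: opp run (4,4) capped by W -> flip
Dir E: edge -> no flip
Dir SW: first cell '.' (not opp) -> no flip
Dir S: first cell '.' (not opp) -> no flip
Dir SE: edge -> no flip

Answer: (4,4)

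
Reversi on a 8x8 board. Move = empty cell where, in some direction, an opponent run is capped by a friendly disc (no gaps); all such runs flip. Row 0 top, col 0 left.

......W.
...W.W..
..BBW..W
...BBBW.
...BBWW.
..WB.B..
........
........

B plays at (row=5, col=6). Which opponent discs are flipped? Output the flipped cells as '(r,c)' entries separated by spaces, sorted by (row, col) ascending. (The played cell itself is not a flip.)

Dir NW: opp run (4,5) capped by B -> flip
Dir N: opp run (4,6) (3,6), next='.' -> no flip
Dir NE: first cell '.' (not opp) -> no flip
Dir W: first cell 'B' (not opp) -> no flip
Dir E: first cell '.' (not opp) -> no flip
Dir SW: first cell '.' (not opp) -> no flip
Dir S: first cell '.' (not opp) -> no flip
Dir SE: first cell '.' (not opp) -> no flip

Answer: (4,5)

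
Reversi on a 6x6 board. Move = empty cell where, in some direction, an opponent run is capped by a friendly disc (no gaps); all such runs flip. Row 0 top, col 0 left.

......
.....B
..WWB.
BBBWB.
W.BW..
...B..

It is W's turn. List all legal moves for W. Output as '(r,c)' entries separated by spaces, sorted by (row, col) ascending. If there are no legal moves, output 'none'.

(0,4): no bracket -> illegal
(0,5): no bracket -> illegal
(1,3): no bracket -> illegal
(1,4): no bracket -> illegal
(2,0): flips 1 -> legal
(2,1): flips 1 -> legal
(2,5): flips 2 -> legal
(3,5): flips 1 -> legal
(4,1): flips 2 -> legal
(4,4): no bracket -> illegal
(4,5): flips 1 -> legal
(5,1): flips 1 -> legal
(5,2): flips 2 -> legal
(5,4): no bracket -> illegal

Answer: (2,0) (2,1) (2,5) (3,5) (4,1) (4,5) (5,1) (5,2)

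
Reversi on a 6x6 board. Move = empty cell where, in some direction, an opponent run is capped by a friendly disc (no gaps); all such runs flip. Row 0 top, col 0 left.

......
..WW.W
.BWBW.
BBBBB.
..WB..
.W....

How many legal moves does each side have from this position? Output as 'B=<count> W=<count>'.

Answer: B=10 W=5

Derivation:
-- B to move --
(0,1): flips 1 -> legal
(0,2): flips 2 -> legal
(0,3): flips 2 -> legal
(0,4): flips 2 -> legal
(0,5): no bracket -> illegal
(1,1): flips 1 -> legal
(1,4): flips 1 -> legal
(2,5): flips 1 -> legal
(3,5): no bracket -> illegal
(4,0): no bracket -> illegal
(4,1): flips 1 -> legal
(5,0): no bracket -> illegal
(5,2): flips 1 -> legal
(5,3): flips 1 -> legal
B mobility = 10
-- W to move --
(1,0): no bracket -> illegal
(1,1): no bracket -> illegal
(1,4): no bracket -> illegal
(2,0): flips 2 -> legal
(2,5): no bracket -> illegal
(3,5): no bracket -> illegal
(4,0): flips 1 -> legal
(4,1): no bracket -> illegal
(4,4): flips 3 -> legal
(4,5): flips 2 -> legal
(5,2): no bracket -> illegal
(5,3): flips 3 -> legal
(5,4): no bracket -> illegal
W mobility = 5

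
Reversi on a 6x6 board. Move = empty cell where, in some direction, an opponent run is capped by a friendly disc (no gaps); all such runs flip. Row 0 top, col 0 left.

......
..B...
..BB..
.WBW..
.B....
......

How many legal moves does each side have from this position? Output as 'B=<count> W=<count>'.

Answer: B=6 W=3

Derivation:
-- B to move --
(2,0): no bracket -> illegal
(2,1): flips 1 -> legal
(2,4): no bracket -> illegal
(3,0): flips 1 -> legal
(3,4): flips 1 -> legal
(4,0): flips 1 -> legal
(4,2): no bracket -> illegal
(4,3): flips 1 -> legal
(4,4): flips 1 -> legal
B mobility = 6
-- W to move --
(0,1): no bracket -> illegal
(0,2): no bracket -> illegal
(0,3): no bracket -> illegal
(1,1): flips 1 -> legal
(1,3): flips 2 -> legal
(1,4): no bracket -> illegal
(2,1): no bracket -> illegal
(2,4): no bracket -> illegal
(3,0): no bracket -> illegal
(3,4): no bracket -> illegal
(4,0): no bracket -> illegal
(4,2): no bracket -> illegal
(4,3): no bracket -> illegal
(5,0): no bracket -> illegal
(5,1): flips 1 -> legal
(5,2): no bracket -> illegal
W mobility = 3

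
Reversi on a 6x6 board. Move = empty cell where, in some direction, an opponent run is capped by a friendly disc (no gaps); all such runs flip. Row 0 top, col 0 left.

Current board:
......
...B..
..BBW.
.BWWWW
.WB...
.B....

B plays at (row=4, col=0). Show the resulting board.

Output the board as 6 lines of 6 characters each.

Answer: ......
...B..
..BBW.
.BWWWW
BBB...
.B....

Derivation:
Place B at (4,0); scan 8 dirs for brackets.
Dir NW: edge -> no flip
Dir N: first cell '.' (not opp) -> no flip
Dir NE: first cell 'B' (not opp) -> no flip
Dir W: edge -> no flip
Dir E: opp run (4,1) capped by B -> flip
Dir SW: edge -> no flip
Dir S: first cell '.' (not opp) -> no flip
Dir SE: first cell 'B' (not opp) -> no flip
All flips: (4,1)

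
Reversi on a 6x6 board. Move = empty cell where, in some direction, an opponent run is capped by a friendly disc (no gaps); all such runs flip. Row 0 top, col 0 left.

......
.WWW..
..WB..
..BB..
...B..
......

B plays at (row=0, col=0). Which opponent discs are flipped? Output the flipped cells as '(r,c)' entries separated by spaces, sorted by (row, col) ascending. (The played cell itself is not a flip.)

Dir NW: edge -> no flip
Dir N: edge -> no flip
Dir NE: edge -> no flip
Dir W: edge -> no flip
Dir E: first cell '.' (not opp) -> no flip
Dir SW: edge -> no flip
Dir S: first cell '.' (not opp) -> no flip
Dir SE: opp run (1,1) (2,2) capped by B -> flip

Answer: (1,1) (2,2)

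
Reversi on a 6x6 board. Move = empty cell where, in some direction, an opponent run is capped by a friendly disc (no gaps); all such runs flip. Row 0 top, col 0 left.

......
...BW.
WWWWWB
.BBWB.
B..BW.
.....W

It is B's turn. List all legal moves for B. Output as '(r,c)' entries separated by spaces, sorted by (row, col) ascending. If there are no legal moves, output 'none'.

(0,3): flips 1 -> legal
(0,4): flips 2 -> legal
(0,5): flips 2 -> legal
(1,0): flips 1 -> legal
(1,1): flips 1 -> legal
(1,2): flips 2 -> legal
(1,5): flips 1 -> legal
(3,0): no bracket -> illegal
(3,5): flips 1 -> legal
(4,2): no bracket -> illegal
(4,5): flips 1 -> legal
(5,3): no bracket -> illegal
(5,4): flips 1 -> legal

Answer: (0,3) (0,4) (0,5) (1,0) (1,1) (1,2) (1,5) (3,5) (4,5) (5,4)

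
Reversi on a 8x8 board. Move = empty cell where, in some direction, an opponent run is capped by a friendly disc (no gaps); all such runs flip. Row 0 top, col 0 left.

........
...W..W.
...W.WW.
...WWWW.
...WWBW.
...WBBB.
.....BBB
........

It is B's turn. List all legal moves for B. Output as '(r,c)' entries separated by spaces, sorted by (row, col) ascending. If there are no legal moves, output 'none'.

Answer: (0,6) (1,2) (1,5) (2,2) (2,4) (2,7) (3,2) (3,7) (4,2) (4,7) (5,2)

Derivation:
(0,2): no bracket -> illegal
(0,3): no bracket -> illegal
(0,4): no bracket -> illegal
(0,5): no bracket -> illegal
(0,6): flips 4 -> legal
(0,7): no bracket -> illegal
(1,2): flips 2 -> legal
(1,4): no bracket -> illegal
(1,5): flips 2 -> legal
(1,7): no bracket -> illegal
(2,2): flips 2 -> legal
(2,4): flips 2 -> legal
(2,7): flips 1 -> legal
(3,2): flips 1 -> legal
(3,7): flips 1 -> legal
(4,2): flips 2 -> legal
(4,7): flips 1 -> legal
(5,2): flips 1 -> legal
(5,7): no bracket -> illegal
(6,2): no bracket -> illegal
(6,3): no bracket -> illegal
(6,4): no bracket -> illegal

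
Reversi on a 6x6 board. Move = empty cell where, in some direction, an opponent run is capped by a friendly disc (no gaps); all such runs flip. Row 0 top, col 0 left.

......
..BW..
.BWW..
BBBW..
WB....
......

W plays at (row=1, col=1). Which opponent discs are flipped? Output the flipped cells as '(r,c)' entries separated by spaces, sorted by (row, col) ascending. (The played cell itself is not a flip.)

Dir NW: first cell '.' (not opp) -> no flip
Dir N: first cell '.' (not opp) -> no flip
Dir NE: first cell '.' (not opp) -> no flip
Dir W: first cell '.' (not opp) -> no flip
Dir E: opp run (1,2) capped by W -> flip
Dir SW: first cell '.' (not opp) -> no flip
Dir S: opp run (2,1) (3,1) (4,1), next='.' -> no flip
Dir SE: first cell 'W' (not opp) -> no flip

Answer: (1,2)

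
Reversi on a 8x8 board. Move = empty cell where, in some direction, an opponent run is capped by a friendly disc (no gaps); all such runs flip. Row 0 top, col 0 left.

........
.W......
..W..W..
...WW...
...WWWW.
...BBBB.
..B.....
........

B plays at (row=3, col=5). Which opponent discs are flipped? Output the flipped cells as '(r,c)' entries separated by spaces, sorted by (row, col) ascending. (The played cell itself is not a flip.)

Answer: (4,4) (4,5)

Derivation:
Dir NW: first cell '.' (not opp) -> no flip
Dir N: opp run (2,5), next='.' -> no flip
Dir NE: first cell '.' (not opp) -> no flip
Dir W: opp run (3,4) (3,3), next='.' -> no flip
Dir E: first cell '.' (not opp) -> no flip
Dir SW: opp run (4,4) capped by B -> flip
Dir S: opp run (4,5) capped by B -> flip
Dir SE: opp run (4,6), next='.' -> no flip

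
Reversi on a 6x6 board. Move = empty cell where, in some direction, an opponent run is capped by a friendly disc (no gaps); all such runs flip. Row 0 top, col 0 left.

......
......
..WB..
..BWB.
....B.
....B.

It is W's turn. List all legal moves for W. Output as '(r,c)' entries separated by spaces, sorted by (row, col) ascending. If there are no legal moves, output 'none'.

(1,2): no bracket -> illegal
(1,3): flips 1 -> legal
(1,4): no bracket -> illegal
(2,1): no bracket -> illegal
(2,4): flips 1 -> legal
(2,5): no bracket -> illegal
(3,1): flips 1 -> legal
(3,5): flips 1 -> legal
(4,1): no bracket -> illegal
(4,2): flips 1 -> legal
(4,3): no bracket -> illegal
(4,5): no bracket -> illegal
(5,3): no bracket -> illegal
(5,5): flips 1 -> legal

Answer: (1,3) (2,4) (3,1) (3,5) (4,2) (5,5)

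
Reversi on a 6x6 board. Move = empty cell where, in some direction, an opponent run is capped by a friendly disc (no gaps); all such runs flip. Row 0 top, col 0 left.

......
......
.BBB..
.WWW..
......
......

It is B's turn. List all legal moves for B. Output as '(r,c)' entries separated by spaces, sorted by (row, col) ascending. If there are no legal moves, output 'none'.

Answer: (4,0) (4,1) (4,2) (4,3) (4,4)

Derivation:
(2,0): no bracket -> illegal
(2,4): no bracket -> illegal
(3,0): no bracket -> illegal
(3,4): no bracket -> illegal
(4,0): flips 1 -> legal
(4,1): flips 2 -> legal
(4,2): flips 1 -> legal
(4,3): flips 2 -> legal
(4,4): flips 1 -> legal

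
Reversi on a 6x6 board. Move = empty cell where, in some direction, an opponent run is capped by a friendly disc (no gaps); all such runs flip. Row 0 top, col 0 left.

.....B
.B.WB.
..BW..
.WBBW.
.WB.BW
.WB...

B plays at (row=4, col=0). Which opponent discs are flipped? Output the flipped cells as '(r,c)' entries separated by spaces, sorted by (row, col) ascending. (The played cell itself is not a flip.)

Answer: (3,1) (4,1)

Derivation:
Dir NW: edge -> no flip
Dir N: first cell '.' (not opp) -> no flip
Dir NE: opp run (3,1) capped by B -> flip
Dir W: edge -> no flip
Dir E: opp run (4,1) capped by B -> flip
Dir SW: edge -> no flip
Dir S: first cell '.' (not opp) -> no flip
Dir SE: opp run (5,1), next=edge -> no flip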